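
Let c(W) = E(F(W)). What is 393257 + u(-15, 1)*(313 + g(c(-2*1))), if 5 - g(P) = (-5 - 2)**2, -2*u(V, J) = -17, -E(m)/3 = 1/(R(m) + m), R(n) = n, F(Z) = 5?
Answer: 791087/2 ≈ 3.9554e+5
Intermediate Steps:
E(m) = -3/(2*m) (E(m) = -3/(m + m) = -3*1/(2*m) = -3/(2*m))
c(W) = -3/10 (c(W) = -3/2/5 = -3/2*1/5 = -3/10)
u(V, J) = 17/2 (u(V, J) = -1/2*(-17) = 17/2)
g(P) = -44 (g(P) = 5 - (-5 - 2)**2 = 5 - 1*(-7)**2 = 5 - 1*49 = 5 - 49 = -44)
393257 + u(-15, 1)*(313 + g(c(-2*1))) = 393257 + 17*(313 - 44)/2 = 393257 + (17/2)*269 = 393257 + 4573/2 = 791087/2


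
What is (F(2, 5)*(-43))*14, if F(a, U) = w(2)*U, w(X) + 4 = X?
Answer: 6020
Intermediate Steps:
w(X) = -4 + X
F(a, U) = -2*U (F(a, U) = (-4 + 2)*U = -2*U)
(F(2, 5)*(-43))*14 = (-2*5*(-43))*14 = -10*(-43)*14 = 430*14 = 6020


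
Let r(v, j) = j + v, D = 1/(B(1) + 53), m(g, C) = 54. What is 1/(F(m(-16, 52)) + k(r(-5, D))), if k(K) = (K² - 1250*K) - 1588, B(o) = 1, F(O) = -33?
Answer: 2916/13503025 ≈ 0.00021595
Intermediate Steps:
D = 1/54 (D = 1/(1 + 53) = 1/54 ≈ 0.018519)
k(K) = -1588 + K² - 1250*K
1/(F(m(-16, 52)) + k(r(-5, D))) = 1/(-33 + (-1588 + (1/54 - 5)² - 1250*(1/54 - 5))) = 1/(-33 + (-1588 + (-269/54)² - 1250*(-269/54))) = 1/(-33 + (-1588 + 72361/2916 + 168125/27)) = 1/(-33 + 13599253/2916) = 1/(13503025/2916) = 2916/13503025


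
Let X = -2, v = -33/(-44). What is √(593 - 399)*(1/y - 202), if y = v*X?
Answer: -608*√194/3 ≈ -2822.8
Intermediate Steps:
v = ¾ (v = -33*(-1/44) = ¾ ≈ 0.75000)
y = -3/2 (y = (¾)*(-2) = -3/2 ≈ -1.5000)
√(593 - 399)*(1/y - 202) = √(593 - 399)*(1/(-3/2) - 202) = √194*(-⅔ - 202) = √194*(-608/3) = -608*√194/3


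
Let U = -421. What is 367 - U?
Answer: 788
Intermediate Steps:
367 - U = 367 - 1*(-421) = 367 + 421 = 788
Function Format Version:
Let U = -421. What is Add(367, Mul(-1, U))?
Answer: 788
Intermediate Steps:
Add(367, Mul(-1, U)) = Add(367, Mul(-1, -421)) = Add(367, 421) = 788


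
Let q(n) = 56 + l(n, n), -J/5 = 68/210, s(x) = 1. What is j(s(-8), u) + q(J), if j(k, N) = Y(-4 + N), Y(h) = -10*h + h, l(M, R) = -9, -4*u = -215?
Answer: -1603/4 ≈ -400.75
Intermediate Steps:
u = 215/4 (u = -¼*(-215) = 215/4 ≈ 53.750)
J = -34/21 (J = -340/210 = -5*34/105 = -34/21 ≈ -1.6190)
Y(h) = -9*h
j(k, N) = 36 - 9*N (j(k, N) = -9*(-4 + N) = 36 - 9*N)
q(n) = 47 (q(n) = 56 - 9 = 47)
j(s(-8), u) + q(J) = (36 - 9*215/4) + 47 = (36 - 1935/4) + 47 = -1791/4 + 47 = -1603/4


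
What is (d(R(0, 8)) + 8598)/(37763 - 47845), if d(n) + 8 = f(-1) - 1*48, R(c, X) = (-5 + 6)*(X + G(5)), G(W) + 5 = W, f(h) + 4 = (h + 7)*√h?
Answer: -4269/5041 - 3*I/5041 ≈ -0.84686 - 0.00059512*I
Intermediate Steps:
f(h) = -4 + √h*(7 + h) (f(h) = -4 + (h + 7)*√h = -4 + (7 + h)*√h = -4 + √h*(7 + h))
G(W) = -5 + W
R(c, X) = X (R(c, X) = (-5 + 6)*(X + (-5 + 5)) = 1*(X + 0) = 1*X = X)
d(n) = -60 + 6*I (d(n) = -8 + ((-4 + (-1)^(3/2) + 7*√(-1)) - 1*48) = -8 + ((-4 - I + 7*I) - 48) = -8 + ((-4 + 6*I) - 48) = -8 + (-52 + 6*I) = -60 + 6*I)
(d(R(0, 8)) + 8598)/(37763 - 47845) = ((-60 + 6*I) + 8598)/(37763 - 47845) = (8538 + 6*I)/(-10082) = (8538 + 6*I)*(-1/10082) = -4269/5041 - 3*I/5041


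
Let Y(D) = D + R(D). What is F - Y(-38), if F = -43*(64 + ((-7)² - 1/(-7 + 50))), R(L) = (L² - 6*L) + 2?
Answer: -6494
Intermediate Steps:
R(L) = 2 + L² - 6*L
Y(D) = 2 + D² - 5*D (Y(D) = D + (2 + D² - 6*D) = 2 + D² - 5*D)
F = -4858 (F = -43*(64 + (49 - 1/43)) = -43*(64 + 2106/43) = -43*4858/43 = -4858)
F - Y(-38) = -4858 - (2 + (-38)² - 5*(-38)) = -4858 - (2 + 1444 + 190) = -4858 - 1*1636 = -4858 - 1636 = -6494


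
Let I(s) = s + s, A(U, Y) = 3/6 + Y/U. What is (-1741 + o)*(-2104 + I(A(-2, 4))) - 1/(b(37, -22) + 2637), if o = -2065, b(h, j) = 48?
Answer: 21531664769/2685 ≈ 8.0192e+6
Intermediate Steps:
A(U, Y) = 1/2 + Y/U (A(U, Y) = 3*(1/6) + Y/U = 1/2 + Y/U)
I(s) = 2*s
(-1741 + o)*(-2104 + I(A(-2, 4))) - 1/(b(37, -22) + 2637) = (-1741 - 2065)*(-2104 + 2*((4 + (1/2)*(-2))/(-2))) - 1/(48 + 2637) = -3806*(-2104 + 2*(-(4 - 1)/2)) - 1/2685 = -3806*(-2104 + 2*(-1/2*3)) - 1*1/2685 = -3806*(-2104 + 2*(-3/2)) - 1/2685 = -3806*(-2104 - 3) - 1/2685 = -3806*(-2107) - 1/2685 = 8019242 - 1/2685 = 21531664769/2685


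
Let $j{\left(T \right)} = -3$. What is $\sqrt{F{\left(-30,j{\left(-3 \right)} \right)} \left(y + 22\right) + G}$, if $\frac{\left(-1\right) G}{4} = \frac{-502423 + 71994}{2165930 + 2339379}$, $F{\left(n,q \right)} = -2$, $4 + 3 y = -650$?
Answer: $\frac{2 \sqrt{1991124515824699}}{4505309} \approx 19.809$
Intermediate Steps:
$y = -218$ ($y = - \frac{4}{3} + \frac{1}{3} \left(-650\right) = - \frac{4}{3} - \frac{650}{3} = -218$)
$G = \frac{1721716}{4505309}$ ($G = - 4 \frac{-502423 + 71994}{2165930 + 2339379} = - 4 \left(- \frac{430429}{4505309}\right) = - 4 \left(\left(-430429\right) \frac{1}{4505309}\right) = \left(-4\right) \left(- \frac{430429}{4505309}\right) = \frac{1721716}{4505309} \approx 0.38215$)
$\sqrt{F{\left(-30,j{\left(-3 \right)} \right)} \left(y + 22\right) + G} = \sqrt{- 2 \left(-218 + 22\right) + \frac{1721716}{4505309}} = \sqrt{\left(-2\right) \left(-196\right) + \frac{1721716}{4505309}} = \sqrt{392 + \frac{1721716}{4505309}} = \sqrt{\frac{1767802844}{4505309}} = \frac{2 \sqrt{1991124515824699}}{4505309}$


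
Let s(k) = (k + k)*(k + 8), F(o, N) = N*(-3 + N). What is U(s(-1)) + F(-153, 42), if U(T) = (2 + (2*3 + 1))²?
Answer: 1719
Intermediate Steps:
s(k) = 2*k*(8 + k) (s(k) = (2*k)*(8 + k) = 2*k*(8 + k))
U(T) = 81 (U(T) = (2 + (6 + 1))² = (2 + 7)² = 9² = 81)
U(s(-1)) + F(-153, 42) = 81 + 42*(-3 + 42) = 81 + 42*39 = 81 + 1638 = 1719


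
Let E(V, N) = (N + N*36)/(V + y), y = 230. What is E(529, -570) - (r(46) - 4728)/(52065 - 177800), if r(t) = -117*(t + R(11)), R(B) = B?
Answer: -886800491/31810955 ≈ -27.877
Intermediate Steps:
E(V, N) = 37*N/(230 + V) (E(V, N) = (N + N*36)/(V + 230) = (N + 36*N)/(230 + V) = (37*N)/(230 + V) = 37*N/(230 + V))
r(t) = -1287 - 117*t (r(t) = -117*(t + 11) = -117*(11 + t) = -1287 - 117*t)
E(529, -570) - (r(46) - 4728)/(52065 - 177800) = 37*(-570)/(230 + 529) - ((-1287 - 117*46) - 4728)/(52065 - 177800) = 37*(-570)/759 - ((-1287 - 5382) - 4728)/(-125735) = 37*(-570)*(1/759) - (-6669 - 4728)*(-1)/125735 = -7030/253 - (-11397)*(-1)/125735 = -7030/253 - 1*11397/125735 = -7030/253 - 11397/125735 = -886800491/31810955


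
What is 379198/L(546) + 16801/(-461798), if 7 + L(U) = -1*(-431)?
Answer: 43776438595/48950588 ≈ 894.30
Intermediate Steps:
L(U) = 424 (L(U) = -7 - 1*(-431) = -7 + 431 = 424)
379198/L(546) + 16801/(-461798) = 379198/424 + 16801/(-461798) = 379198*(1/424) + 16801*(-1/461798) = 189599/212 - 16801/461798 = 43776438595/48950588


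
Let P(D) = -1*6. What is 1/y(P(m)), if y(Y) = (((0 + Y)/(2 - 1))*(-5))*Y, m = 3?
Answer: -1/180 ≈ -0.0055556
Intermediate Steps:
P(D) = -6
y(Y) = -5*Y² (y(Y) = ((Y/1)*(-5))*Y = ((Y*1)*(-5))*Y = (Y*(-5))*Y = (-5*Y)*Y = -5*Y²)
1/y(P(m)) = 1/(-5*(-6)²) = 1/(-5*36) = 1/(-180) = -1/180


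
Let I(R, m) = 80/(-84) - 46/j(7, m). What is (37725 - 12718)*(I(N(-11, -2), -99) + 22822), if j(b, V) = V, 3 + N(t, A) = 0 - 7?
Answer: 395493407156/693 ≈ 5.7070e+8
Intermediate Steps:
N(t, A) = -10 (N(t, A) = -3 + (0 - 7) = -3 - 7 = -10)
I(R, m) = -20/21 - 46/m (I(R, m) = 80/(-84) - 46/m = 80*(-1/84) - 46/m = -20/21 - 46/m)
(37725 - 12718)*(I(N(-11, -2), -99) + 22822) = (37725 - 12718)*((-20/21 - 46/(-99)) + 22822) = 25007*((-20/21 - 46*(-1/99)) + 22822) = 25007*((-20/21 + 46/99) + 22822) = 25007*(-338/693 + 22822) = 25007*(15815308/693) = 395493407156/693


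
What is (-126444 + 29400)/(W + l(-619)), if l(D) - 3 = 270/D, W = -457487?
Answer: 30035118/141591433 ≈ 0.21213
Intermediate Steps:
l(D) = 3 + 270/D
(-126444 + 29400)/(W + l(-619)) = (-126444 + 29400)/(-457487 + (3 + 270/(-619))) = -97044/(-457487 + (3 + 270*(-1/619))) = -97044/(-457487 + (3 - 270/619)) = -97044/(-457487 + 1587/619) = -97044/(-283182866/619) = -97044*(-619/283182866) = 30035118/141591433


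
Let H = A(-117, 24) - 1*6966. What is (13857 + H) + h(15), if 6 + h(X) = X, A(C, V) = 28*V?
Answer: 7572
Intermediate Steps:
h(X) = -6 + X
H = -6294 (H = 28*24 - 1*6966 = 672 - 6966 = -6294)
(13857 + H) + h(15) = (13857 - 6294) + (-6 + 15) = 7563 + 9 = 7572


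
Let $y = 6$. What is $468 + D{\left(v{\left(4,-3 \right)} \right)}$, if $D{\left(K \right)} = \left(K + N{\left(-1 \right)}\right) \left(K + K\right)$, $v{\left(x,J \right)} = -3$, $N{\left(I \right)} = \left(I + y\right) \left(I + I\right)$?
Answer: $546$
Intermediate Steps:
$N{\left(I \right)} = 2 I \left(6 + I\right)$ ($N{\left(I \right)} = \left(I + 6\right) \left(I + I\right) = \left(6 + I\right) 2 I = 2 I \left(6 + I\right)$)
$D{\left(K \right)} = 2 K \left(-10 + K\right)$ ($D{\left(K \right)} = \left(K + 2 \left(-1\right) \left(6 - 1\right)\right) \left(K + K\right) = \left(K + 2 \left(-1\right) 5\right) 2 K = \left(K - 10\right) 2 K = \left(-10 + K\right) 2 K = 2 K \left(-10 + K\right)$)
$468 + D{\left(v{\left(4,-3 \right)} \right)} = 468 + 2 \left(-3\right) \left(-10 - 3\right) = 468 + 2 \left(-3\right) \left(-13\right) = 468 + 78 = 546$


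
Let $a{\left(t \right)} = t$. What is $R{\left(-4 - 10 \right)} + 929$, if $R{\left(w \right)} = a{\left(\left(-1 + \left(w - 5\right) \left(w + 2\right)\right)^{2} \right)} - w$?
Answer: $52472$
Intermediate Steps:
$R{\left(w \right)} = \left(-1 + \left(-5 + w\right) \left(2 + w\right)\right)^{2} - w$ ($R{\left(w \right)} = \left(-1 + \left(w - 5\right) \left(w + 2\right)\right)^{2} - w = \left(-1 + \left(-5 + w\right) \left(2 + w\right)\right)^{2} - w$)
$R{\left(-4 - 10 \right)} + 929 = \left(\left(11 - \left(-4 - 10\right)^{2} + 3 \left(-4 - 10\right)\right)^{2} - \left(-4 - 10\right)\right) + 929 = \left(\left(11 - \left(-14\right)^{2} + 3 \left(-14\right)\right)^{2} - -14\right) + 929 = \left(\left(11 - 196 - 42\right)^{2} + 14\right) + 929 = \left(\left(-227\right)^{2} + 14\right) + 929 = \left(51529 + 14\right) + 929 = 51543 + 929 = 52472$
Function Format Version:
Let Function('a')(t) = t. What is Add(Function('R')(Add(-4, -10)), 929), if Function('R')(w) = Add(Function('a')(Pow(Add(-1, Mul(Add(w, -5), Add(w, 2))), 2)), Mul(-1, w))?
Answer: 52472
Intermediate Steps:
Function('R')(w) = Add(Pow(Add(-1, Mul(Add(-5, w), Add(2, w))), 2), Mul(-1, w)) (Function('R')(w) = Add(Pow(Add(-1, Mul(Add(w, -5), Add(w, 2))), 2), Mul(-1, w)) = Add(Pow(Add(-1, Mul(Add(-5, w), Add(2, w))), 2), Mul(-1, w)))
Add(Function('R')(Add(-4, -10)), 929) = Add(Add(Pow(Add(11, Mul(-1, Pow(Add(-4, -10), 2)), Mul(3, Add(-4, -10))), 2), Mul(-1, Add(-4, -10))), 929) = Add(Add(Pow(Add(11, Mul(-1, Pow(-14, 2)), Mul(3, -14)), 2), Mul(-1, -14)), 929) = Add(Add(Pow(Add(11, Mul(-1, 196), -42), 2), 14), 929) = Add(Add(Pow(Add(11, -196, -42), 2), 14), 929) = Add(Add(Pow(-227, 2), 14), 929) = Add(Add(51529, 14), 929) = Add(51543, 929) = 52472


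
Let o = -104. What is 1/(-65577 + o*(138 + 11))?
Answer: -1/81073 ≈ -1.2335e-5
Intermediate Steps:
1/(-65577 + o*(138 + 11)) = 1/(-65577 - 104*(138 + 11)) = 1/(-65577 - 104*149) = 1/(-65577 - 15496) = 1/(-81073) = -1/81073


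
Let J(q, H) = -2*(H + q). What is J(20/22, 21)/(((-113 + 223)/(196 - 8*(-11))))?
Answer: -68444/605 ≈ -113.13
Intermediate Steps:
J(q, H) = -2*H - 2*q
J(20/22, 21)/(((-113 + 223)/(196 - 8*(-11)))) = (-2*21 - 40/22)/(((-113 + 223)/(196 - 8*(-11)))) = (-42 - 40/22)/((110/(196 + 88))) = (-42 - 2*10/11)/((110/284)) = (-42 - 20/11)/((110*(1/284))) = -482/(11*55/142) = -482/11*142/55 = -68444/605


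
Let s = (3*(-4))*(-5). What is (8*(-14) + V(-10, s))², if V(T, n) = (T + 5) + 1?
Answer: 13456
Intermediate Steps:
s = 60 (s = -12*(-5) = 60)
V(T, n) = 6 + T (V(T, n) = (5 + T) + 1 = 6 + T)
(8*(-14) + V(-10, s))² = (8*(-14) + (6 - 10))² = (-112 - 4)² = (-116)² = 13456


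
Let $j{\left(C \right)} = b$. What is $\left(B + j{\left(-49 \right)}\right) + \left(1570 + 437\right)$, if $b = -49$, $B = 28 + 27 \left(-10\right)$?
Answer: $1716$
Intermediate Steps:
$B = -242$ ($B = 28 - 270 = -242$)
$j{\left(C \right)} = -49$
$\left(B + j{\left(-49 \right)}\right) + \left(1570 + 437\right) = \left(-242 - 49\right) + \left(1570 + 437\right) = -291 + 2007 = 1716$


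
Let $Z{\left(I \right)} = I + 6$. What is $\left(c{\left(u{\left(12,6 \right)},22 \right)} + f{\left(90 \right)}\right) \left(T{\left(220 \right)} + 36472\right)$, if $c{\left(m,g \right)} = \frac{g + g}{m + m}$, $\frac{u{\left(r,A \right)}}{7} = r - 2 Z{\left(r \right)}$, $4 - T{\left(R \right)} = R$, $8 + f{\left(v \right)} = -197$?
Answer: $- \frac{156181784}{21} \approx -7.4372 \cdot 10^{6}$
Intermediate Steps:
$Z{\left(I \right)} = 6 + I$
$f{\left(v \right)} = -205$ ($f{\left(v \right)} = -8 - 197 = -205$)
$T{\left(R \right)} = 4 - R$
$u{\left(r,A \right)} = -84 - 7 r$ ($u{\left(r,A \right)} = 7 \left(r - 2 \left(6 + r\right)\right) = 7 \left(r - \left(12 + 2 r\right)\right) = 7 \left(-12 - r\right) = -84 - 7 r$)
$c{\left(m,g \right)} = \frac{g}{m}$ ($c{\left(m,g \right)} = \frac{2 g}{2 m} = 2 g \frac{1}{2 m} = \frac{g}{m}$)
$\left(c{\left(u{\left(12,6 \right)},22 \right)} + f{\left(90 \right)}\right) \left(T{\left(220 \right)} + 36472\right) = \left(\frac{22}{-84 - 84} - 205\right) \left(\left(4 - 220\right) + 36472\right) = \left(\frac{22}{-168} - 205\right) \left(-216 + 36472\right) = \left(22 \left(- \frac{1}{168}\right) - 205\right) 36256 = \left(- \frac{11}{84} - 205\right) 36256 = \left(- \frac{17231}{84}\right) 36256 = - \frac{156181784}{21}$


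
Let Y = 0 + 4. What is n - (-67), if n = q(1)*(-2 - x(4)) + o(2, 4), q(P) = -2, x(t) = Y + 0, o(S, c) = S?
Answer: 81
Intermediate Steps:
Y = 4
x(t) = 4 (x(t) = 4 + 0 = 4)
n = 14 (n = -2*(-2 - 1*4) + 2 = -2*(-2 - 4) + 2 = -2*(-6) + 2 = 12 + 2 = 14)
n - (-67) = 14 - (-67) = 14 - 1*(-67) = 14 + 67 = 81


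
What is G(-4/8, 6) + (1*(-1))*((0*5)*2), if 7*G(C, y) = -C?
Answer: 1/14 ≈ 0.071429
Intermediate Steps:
G(C, y) = -C/7 (G(C, y) = (-C)/7 = -C/7)
G(-4/8, 6) + (1*(-1))*((0*5)*2) = -(-4)/(7*8) + (1*(-1))*((0*5)*2) = -(-4)/(7*8) - 0*2 = -1/7*(-1/2) - 1*0 = 1/14 + 0 = 1/14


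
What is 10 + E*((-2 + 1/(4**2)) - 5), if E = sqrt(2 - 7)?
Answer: 10 - 111*I*sqrt(5)/16 ≈ 10.0 - 15.513*I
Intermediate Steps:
E = I*sqrt(5) (E = sqrt(-5) = I*sqrt(5) ≈ 2.2361*I)
10 + E*((-2 + 1/(4**2)) - 5) = 10 + (I*sqrt(5))*((-2 + 1/(4**2)) - 5) = 10 + (I*sqrt(5))*((-2 + 1/16) - 5) = 10 + (I*sqrt(5))*(-31/16 - 5) = 10 + (I*sqrt(5))*(-111/16) = 10 - 111*I*sqrt(5)/16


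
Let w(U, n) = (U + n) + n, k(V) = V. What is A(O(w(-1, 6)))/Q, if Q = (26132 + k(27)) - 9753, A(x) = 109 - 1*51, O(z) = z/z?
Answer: 29/8203 ≈ 0.0035353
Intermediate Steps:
w(U, n) = U + 2*n
O(z) = 1
A(x) = 58 (A(x) = 109 - 51 = 58)
Q = 16406 (Q = (26132 + 27) - 9753 = 26159 - 9753 = 16406)
A(O(w(-1, 6)))/Q = 58/16406 = 58*(1/16406) = 29/8203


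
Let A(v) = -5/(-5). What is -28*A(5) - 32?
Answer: -60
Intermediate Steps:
A(v) = 1 (A(v) = -5*(-⅕) = 1)
-28*A(5) - 32 = -28*1 - 32 = -28 - 32 = -60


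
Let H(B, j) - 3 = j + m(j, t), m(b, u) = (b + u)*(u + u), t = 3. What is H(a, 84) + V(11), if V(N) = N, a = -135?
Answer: 620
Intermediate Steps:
m(b, u) = 2*u*(b + u) (m(b, u) = (b + u)*(2*u) = 2*u*(b + u))
H(B, j) = 21 + 7*j (H(B, j) = 3 + (j + 2*3*(j + 3)) = 3 + (j + 2*3*(3 + j)) = 3 + (j + (18 + 6*j)) = 3 + (18 + 7*j) = 21 + 7*j)
H(a, 84) + V(11) = (21 + 7*84) + 11 = (21 + 588) + 11 = 609 + 11 = 620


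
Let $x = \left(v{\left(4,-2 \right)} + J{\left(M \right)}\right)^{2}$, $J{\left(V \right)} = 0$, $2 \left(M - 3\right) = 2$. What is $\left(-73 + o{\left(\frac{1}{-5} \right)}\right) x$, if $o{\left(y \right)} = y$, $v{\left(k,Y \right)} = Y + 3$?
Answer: $- \frac{366}{5} \approx -73.2$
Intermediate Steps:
$v{\left(k,Y \right)} = 3 + Y$
$M = 4$ ($M = 3 + \frac{1}{2} \cdot 2 = 3 + 1 = 4$)
$x = 1$ ($x = \left(\left(3 - 2\right) + 0\right)^{2} = \left(1 + 0\right)^{2} = 1^{2} = 1$)
$\left(-73 + o{\left(\frac{1}{-5} \right)}\right) x = \left(-73 + \frac{1}{-5}\right) 1 = \left(-73 - \frac{1}{5}\right) 1 = \left(- \frac{366}{5}\right) 1 = - \frac{366}{5}$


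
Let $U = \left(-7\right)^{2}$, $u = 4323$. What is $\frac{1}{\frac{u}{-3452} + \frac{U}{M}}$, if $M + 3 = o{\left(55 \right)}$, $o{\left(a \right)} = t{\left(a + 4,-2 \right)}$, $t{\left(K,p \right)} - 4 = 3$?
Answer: $\frac{863}{9491} \approx 0.090928$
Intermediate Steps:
$t{\left(K,p \right)} = 7$ ($t{\left(K,p \right)} = 4 + 3 = 7$)
$U = 49$
$o{\left(a \right)} = 7$
$M = 4$ ($M = -3 + 7 = 4$)
$\frac{1}{\frac{u}{-3452} + \frac{U}{M}} = \frac{1}{\frac{4323}{-3452} + \frac{49}{4}} = \frac{1}{4323 \left(- \frac{1}{3452}\right) + 49 \cdot \frac{1}{4}} = \frac{1}{- \frac{4323}{3452} + \frac{49}{4}} = \frac{1}{\frac{9491}{863}} = \frac{863}{9491}$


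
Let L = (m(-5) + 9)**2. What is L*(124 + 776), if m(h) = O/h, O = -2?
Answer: 79524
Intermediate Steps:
m(h) = -2/h
L = 2209/25 (L = (-2/(-5) + 9)**2 = (-2*(-1/5) + 9)**2 = (2/5 + 9)**2 = (47/5)**2 = 2209/25 ≈ 88.360)
L*(124 + 776) = 2209*(124 + 776)/25 = (2209/25)*900 = 79524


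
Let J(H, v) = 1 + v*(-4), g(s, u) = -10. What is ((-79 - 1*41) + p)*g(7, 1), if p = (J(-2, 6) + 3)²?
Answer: -2800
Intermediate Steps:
J(H, v) = 1 - 4*v
p = 400 (p = ((1 - 4*6) + 3)² = ((1 - 24) + 3)² = (-23 + 3)² = (-20)² = 400)
((-79 - 1*41) + p)*g(7, 1) = ((-79 - 1*41) + 400)*(-10) = ((-79 - 41) + 400)*(-10) = (-120 + 400)*(-10) = 280*(-10) = -2800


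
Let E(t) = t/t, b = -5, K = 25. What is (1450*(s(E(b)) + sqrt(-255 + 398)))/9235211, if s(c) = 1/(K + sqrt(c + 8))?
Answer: 725/129292954 + 1450*sqrt(143)/9235211 ≈ 0.0018831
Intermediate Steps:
E(t) = 1
s(c) = 1/(25 + sqrt(8 + c)) (s(c) = 1/(25 + sqrt(c + 8)) = 1/(25 + sqrt(8 + c)))
(1450*(s(E(b)) + sqrt(-255 + 398)))/9235211 = (1450*(1/(25 + sqrt(8 + 1)) + sqrt(-255 + 398)))/9235211 = (1450*(1/(25 + sqrt(9)) + sqrt(143)))*(1/9235211) = (1450*(1/(25 + 3) + sqrt(143)))*(1/9235211) = (1450*(1/28 + sqrt(143)))*(1/9235211) = (725/14 + 1450*sqrt(143))*(1/9235211) = 725/129292954 + 1450*sqrt(143)/9235211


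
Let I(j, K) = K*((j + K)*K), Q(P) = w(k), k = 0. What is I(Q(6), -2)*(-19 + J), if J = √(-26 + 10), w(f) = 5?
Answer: -228 + 48*I ≈ -228.0 + 48.0*I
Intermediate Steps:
J = 4*I (J = √(-16) = 4*I ≈ 4.0*I)
Q(P) = 5
I(j, K) = K²*(K + j) (I(j, K) = K*((K + j)*K) = K*(K*(K + j)) = K²*(K + j))
I(Q(6), -2)*(-19 + J) = ((-2)²*(-2 + 5))*(-19 + 4*I) = (4*3)*(-19 + 4*I) = 12*(-19 + 4*I) = -228 + 48*I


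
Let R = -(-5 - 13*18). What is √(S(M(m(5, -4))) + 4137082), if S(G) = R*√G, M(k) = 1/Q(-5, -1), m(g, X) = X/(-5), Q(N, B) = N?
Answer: √(103427050 + 1195*I*√5)/5 ≈ 2034.0 + 0.026275*I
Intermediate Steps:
R = 239 (R = -(-5 - 234) = -1*(-239) = 239)
m(g, X) = -X/5 (m(g, X) = X*(-⅕) = -X/5)
M(k) = -⅕ (M(k) = 1/(-5) = -⅕)
S(G) = 239*√G
√(S(M(m(5, -4))) + 4137082) = √(239*√(-⅕) + 4137082) = √(239*(I*√5/5) + 4137082) = √(239*I*√5/5 + 4137082) = √(4137082 + 239*I*√5/5)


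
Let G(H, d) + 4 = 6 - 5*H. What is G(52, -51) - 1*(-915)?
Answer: 657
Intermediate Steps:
G(H, d) = 2 - 5*H (G(H, d) = -4 + (6 - 5*H) = 2 - 5*H)
G(52, -51) - 1*(-915) = (2 - 5*52) - 1*(-915) = (2 - 260) + 915 = -258 + 915 = 657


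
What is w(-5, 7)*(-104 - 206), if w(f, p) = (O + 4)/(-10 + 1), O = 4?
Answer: 2480/9 ≈ 275.56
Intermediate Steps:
w(f, p) = -8/9 (w(f, p) = (4 + 4)/(-10 + 1) = 8/(-9) = 8*(-⅑) = -8/9)
w(-5, 7)*(-104 - 206) = -8*(-104 - 206)/9 = -8/9*(-310) = 2480/9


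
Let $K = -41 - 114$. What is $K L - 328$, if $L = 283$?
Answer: $-44193$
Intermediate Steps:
$K = -155$
$K L - 328 = \left(-155\right) 283 - 328 = -43865 - 328 = -44193$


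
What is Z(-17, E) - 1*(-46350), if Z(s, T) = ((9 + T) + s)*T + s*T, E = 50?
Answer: 47600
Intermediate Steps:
Z(s, T) = T*s + T*(9 + T + s) (Z(s, T) = (9 + T + s)*T + T*s = T*(9 + T + s) + T*s = T*s + T*(9 + T + s))
Z(-17, E) - 1*(-46350) = 50*(9 + 50 + 2*(-17)) - 1*(-46350) = 50*(9 + 50 - 34) + 46350 = 50*25 + 46350 = 1250 + 46350 = 47600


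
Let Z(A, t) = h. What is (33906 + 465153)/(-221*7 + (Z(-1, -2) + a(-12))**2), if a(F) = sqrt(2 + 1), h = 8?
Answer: -92325915/273704 - 499059*sqrt(3)/136852 ≈ -343.64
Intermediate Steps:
a(F) = sqrt(3)
Z(A, t) = 8
(33906 + 465153)/(-221*7 + (Z(-1, -2) + a(-12))**2) = (33906 + 465153)/(-221*7 + (8 + sqrt(3))**2) = 499059/(-1547 + (8 + sqrt(3))**2)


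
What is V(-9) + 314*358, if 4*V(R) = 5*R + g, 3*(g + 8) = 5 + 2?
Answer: 337198/3 ≈ 1.1240e+5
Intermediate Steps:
g = -17/3 (g = -8 + (5 + 2)/3 = -8 + (⅓)*7 = -8 + 7/3 = -17/3 ≈ -5.6667)
V(R) = -17/12 + 5*R/4 (V(R) = (5*R - 17/3)/4 = (-17/3 + 5*R)/4 = -17/12 + 5*R/4)
V(-9) + 314*358 = (-17/12 + (5/4)*(-9)) + 314*358 = (-17/12 - 45/4) + 112412 = -38/3 + 112412 = 337198/3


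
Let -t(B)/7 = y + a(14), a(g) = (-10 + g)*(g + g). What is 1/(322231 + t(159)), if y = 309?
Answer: 1/319284 ≈ 3.1320e-6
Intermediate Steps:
a(g) = 2*g*(-10 + g) (a(g) = (-10 + g)*(2*g) = 2*g*(-10 + g))
t(B) = -2947 (t(B) = -7*(309 + 2*14*(-10 + 14)) = -7*(309 + 2*14*4) = -7*(309 + 112) = -7*421 = -2947)
1/(322231 + t(159)) = 1/(322231 - 2947) = 1/319284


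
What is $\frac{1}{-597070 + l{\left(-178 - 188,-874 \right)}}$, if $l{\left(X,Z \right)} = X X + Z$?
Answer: $- \frac{1}{463988} \approx -2.1552 \cdot 10^{-6}$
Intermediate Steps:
$l{\left(X,Z \right)} = Z + X^{2}$ ($l{\left(X,Z \right)} = X^{2} + Z = Z + X^{2}$)
$\frac{1}{-597070 + l{\left(-178 - 188,-874 \right)}} = \frac{1}{-597070 - \left(874 - \left(-178 - 188\right)^{2}\right)} = \frac{1}{-597070 - \left(874 - \left(-366\right)^{2}\right)} = \frac{1}{-597070 + \left(-874 + 133956\right)} = \frac{1}{-597070 + 133082} = \frac{1}{-463988} = - \frac{1}{463988}$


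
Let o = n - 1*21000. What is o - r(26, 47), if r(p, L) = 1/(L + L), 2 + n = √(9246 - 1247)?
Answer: -1974189/94 + √7999 ≈ -20913.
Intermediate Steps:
n = -2 + √7999 (n = -2 + √(9246 - 1247) = -2 + √7999 ≈ 87.437)
r(p, L) = 1/(2*L)
o = -21002 + √7999 (o = (-2 + √7999) - 1*21000 = (-2 + √7999) - 21000 = -21002 + √7999 ≈ -20913.)
o - r(26, 47) = (-21002 + √7999) - 1/(2*47) = (-21002 + √7999) - 1*1/94 = (-21002 + √7999) - 1/94 = -1974189/94 + √7999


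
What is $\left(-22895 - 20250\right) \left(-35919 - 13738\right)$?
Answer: $2142451265$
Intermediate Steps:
$\left(-22895 - 20250\right) \left(-35919 - 13738\right) = \left(-43145\right) \left(-49657\right) = 2142451265$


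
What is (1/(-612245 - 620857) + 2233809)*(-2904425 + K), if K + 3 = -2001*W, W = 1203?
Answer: -1125458752891754479/94854 ≈ -1.1865e+13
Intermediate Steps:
K = -2407206 (K = -3 - 2001*1203 = -3 - 2407203 = -2407206)
(1/(-612245 - 620857) + 2233809)*(-2904425 + K) = (1/(-612245 - 620857) + 2233809)*(-2904425 - 2407206) = (1/(-1233102) + 2233809)*(-5311631) = (-1/1233102 + 2233809)*(-5311631) = (2754514345517/1233102)*(-5311631) = -1125458752891754479/94854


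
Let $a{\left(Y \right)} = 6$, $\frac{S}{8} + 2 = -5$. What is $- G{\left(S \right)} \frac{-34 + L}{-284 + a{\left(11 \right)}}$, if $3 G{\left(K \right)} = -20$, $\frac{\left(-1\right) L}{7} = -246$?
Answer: $- \frac{16880}{417} \approx -40.48$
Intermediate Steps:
$L = 1722$ ($L = \left(-7\right) \left(-246\right) = 1722$)
$S = -56$ ($S = -16 + 8 \left(-5\right) = -16 - 40 = -56$)
$G{\left(K \right)} = - \frac{20}{3}$ ($G{\left(K \right)} = \frac{1}{3} \left(-20\right) = - \frac{20}{3}$)
$- G{\left(S \right)} \frac{-34 + L}{-284 + a{\left(11 \right)}} = - \frac{\left(-20\right) \frac{-34 + 1722}{-284 + 6}}{3} = - \frac{\left(-20\right) \frac{1688}{-278}}{3} = - \frac{\left(-20\right) 1688 \left(- \frac{1}{278}\right)}{3} = - \frac{\left(-20\right) \left(-844\right)}{3 \cdot 139} = \left(-1\right) \frac{16880}{417} = - \frac{16880}{417}$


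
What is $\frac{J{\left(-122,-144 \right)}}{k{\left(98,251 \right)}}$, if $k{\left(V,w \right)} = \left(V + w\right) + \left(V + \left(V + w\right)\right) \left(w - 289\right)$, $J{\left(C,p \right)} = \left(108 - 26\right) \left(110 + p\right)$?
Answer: $\frac{2788}{16637} \approx 0.16758$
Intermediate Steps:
$J{\left(C,p \right)} = 9020 + 82 p$ ($J{\left(C,p \right)} = 82 \left(110 + p\right) = 9020 + 82 p$)
$k{\left(V,w \right)} = V + w + \left(-289 + w\right) \left(w + 2 V\right)$ ($k{\left(V,w \right)} = \left(V + w\right) + \left(w + 2 V\right) \left(-289 + w\right) = \left(V + w\right) + \left(-289 + w\right) \left(w + 2 V\right) = V + w + \left(-289 + w\right) \left(w + 2 V\right)$)
$\frac{J{\left(-122,-144 \right)}}{k{\left(98,251 \right)}} = \frac{9020 + 82 \left(-144\right)}{251^{2} - 56546 - 72288 + 2 \cdot 98 \cdot 251} = \frac{9020 - 11808}{63001 - 56546 - 72288 + 49196} = - \frac{2788}{-16637} = \left(-2788\right) \left(- \frac{1}{16637}\right) = \frac{2788}{16637}$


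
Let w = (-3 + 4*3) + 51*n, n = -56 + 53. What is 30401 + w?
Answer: 30257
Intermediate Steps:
n = -3
w = -144 (w = (-3 + 4*3) + 51*(-3) = (-3 + 12) - 153 = 9 - 153 = -144)
30401 + w = 30401 - 144 = 30257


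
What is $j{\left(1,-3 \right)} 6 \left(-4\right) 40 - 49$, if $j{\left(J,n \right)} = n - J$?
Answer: $3791$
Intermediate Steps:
$j{\left(1,-3 \right)} 6 \left(-4\right) 40 - 49 = \left(-3 - 1\right) 6 \left(-4\right) 40 - 49 = \left(-4\right) 6 \left(-4\right) 40 - 49 = \left(-24\right) \left(-4\right) 40 - 49 = 96 \cdot 40 - 49 = 3840 - 49 = 3791$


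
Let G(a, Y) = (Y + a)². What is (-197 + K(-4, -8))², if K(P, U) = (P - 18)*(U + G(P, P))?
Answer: 2042041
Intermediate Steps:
K(P, U) = (-18 + P)*(U + 4*P²) (K(P, U) = (P - 18)*(U + (P + P)²) = (-18 + P)*(U + (2*P)²) = (-18 + P)*(U + 4*P²))
(-197 + K(-4, -8))² = (-197 + (-72*(-4)² - 18*(-8) + 4*(-4)³ - 4*(-8)))² = (-197 + (-72*16 + 144 + 4*(-64) + 32))² = (-197 + (-1152 + 144 - 256 + 32))² = (-197 - 1232)² = (-1429)² = 2042041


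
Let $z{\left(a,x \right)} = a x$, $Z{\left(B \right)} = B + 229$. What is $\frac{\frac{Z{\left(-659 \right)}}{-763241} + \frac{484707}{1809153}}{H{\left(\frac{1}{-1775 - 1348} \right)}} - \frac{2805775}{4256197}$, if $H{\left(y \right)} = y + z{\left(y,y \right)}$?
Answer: $- \frac{1711266529884298288198139}{2038680172377703306298} \approx -839.4$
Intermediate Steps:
$Z{\left(B \right)} = 229 + B$
$H{\left(y \right)} = y + y^{2}$ ($H{\left(y \right)} = y + y y = y + y^{2}$)
$\frac{\frac{Z{\left(-659 \right)}}{-763241} + \frac{484707}{1809153}}{H{\left(\frac{1}{-1775 - 1348} \right)}} - \frac{2805775}{4256197} = \frac{\frac{229 - 659}{-763241} + \frac{484707}{1809153}}{\frac{1}{-1775 - 1348} \left(1 + \frac{1}{-1775 - 1348}\right)} - \frac{2805775}{4256197} = \frac{\left(-430\right) \left(- \frac{1}{763241}\right) + 484707 \cdot \frac{1}{1809153}}{\frac{1}{-3123} \left(1 + \frac{1}{-3123}\right)} - \frac{2805775}{4256197} = \frac{\frac{430}{763241} + \frac{161569}{603051}}{\left(- \frac{1}{3123}\right) \left(1 - \frac{1}{3123}\right)} - \frac{2805775}{4256197} = \frac{123575397059}{460273248291 \left(\left(- \frac{1}{3123}\right) \frac{3122}{3123}\right)} - \frac{2805775}{4256197} = \frac{123575397059}{460273248291 \left(- \frac{3122}{9753129}\right)} - \frac{2805775}{4256197} = \frac{123575397059}{460273248291} \left(- \frac{9753129}{3122}\right) - \frac{2805775}{4256197} = - \frac{401748929580882537}{478991027054834} - \frac{2805775}{4256197} = - \frac{1711266529884298288198139}{2038680172377703306298}$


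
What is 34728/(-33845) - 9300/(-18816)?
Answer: -4031947/7581280 ≈ -0.53183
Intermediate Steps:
34728/(-33845) - 9300/(-18816) = 34728*(-1/33845) - 9300*(-1/18816) = -34728/33845 + 775/1568 = -4031947/7581280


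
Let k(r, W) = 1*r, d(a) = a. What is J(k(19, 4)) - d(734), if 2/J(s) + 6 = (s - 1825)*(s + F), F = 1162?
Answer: -782771365/1066446 ≈ -734.00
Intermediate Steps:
k(r, W) = r
J(s) = 2/(-6 + (-1825 + s)*(1162 + s)) (J(s) = 2/(-6 + (s - 1825)*(s + 1162)) = 2/(-6 + (-1825 + s)*(1162 + s)))
J(k(19, 4)) - d(734) = 2/(-2120656 + 19² - 663*19) - 1*734 = 2/(-2120656 + 361 - 12597) - 734 = 2/(-2132892) - 734 = 2*(-1/2132892) - 734 = -1/1066446 - 734 = -782771365/1066446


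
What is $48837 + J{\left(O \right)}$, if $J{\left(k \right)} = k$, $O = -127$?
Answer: $48710$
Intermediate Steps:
$48837 + J{\left(O \right)} = 48837 - 127 = 48710$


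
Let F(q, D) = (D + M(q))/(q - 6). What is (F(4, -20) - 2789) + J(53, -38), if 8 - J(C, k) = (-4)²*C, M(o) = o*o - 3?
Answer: -7251/2 ≈ -3625.5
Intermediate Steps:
M(o) = -3 + o² (M(o) = o² - 3 = -3 + o²)
J(C, k) = 8 - 16*C (J(C, k) = 8 - (-4)²*C = 8 - 16*C)
F(q, D) = (-3 + D + q²)/(-6 + q) (F(q, D) = (D + (-3 + q²))/(q - 6) = (-3 + D + q²)/(-6 + q))
(F(4, -20) - 2789) + J(53, -38) = ((-3 - 20 + 4²)/(-6 + 4) - 2789) + (8 - 16*53) = ((-3 - 20 + 16)/(-2) - 2789) + (8 - 848) = (-½*(-7) - 2789) - 840 = (7/2 - 2789) - 840 = -5571/2 - 840 = -7251/2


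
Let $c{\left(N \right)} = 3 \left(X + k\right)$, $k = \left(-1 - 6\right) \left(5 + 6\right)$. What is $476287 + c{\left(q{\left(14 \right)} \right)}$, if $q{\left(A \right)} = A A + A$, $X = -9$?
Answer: $476029$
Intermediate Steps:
$q{\left(A \right)} = A + A^{2}$ ($q{\left(A \right)} = A^{2} + A = A + A^{2}$)
$k = -77$ ($k = \left(-7\right) 11 = -77$)
$c{\left(N \right)} = -258$ ($c{\left(N \right)} = 3 \left(-9 - 77\right) = 3 \left(-86\right) = -258$)
$476287 + c{\left(q{\left(14 \right)} \right)} = 476287 - 258 = 476029$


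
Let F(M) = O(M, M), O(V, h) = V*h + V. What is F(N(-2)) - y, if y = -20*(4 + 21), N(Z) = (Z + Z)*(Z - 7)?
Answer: 1832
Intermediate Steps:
N(Z) = 2*Z*(-7 + Z) (N(Z) = (2*Z)*(-7 + Z) = 2*Z*(-7 + Z))
y = -500 (y = -20*25 = -500)
O(V, h) = V + V*h
F(M) = M*(1 + M)
F(N(-2)) - y = (2*(-2)*(-7 - 2))*(1 + 2*(-2)*(-7 - 2)) - 1*(-500) = (2*(-2)*(-9))*(1 + 2*(-2)*(-9)) + 500 = 36*(1 + 36) + 500 = 36*37 + 500 = 1332 + 500 = 1832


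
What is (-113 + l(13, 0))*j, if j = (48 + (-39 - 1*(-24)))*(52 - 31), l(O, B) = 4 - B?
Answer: -75537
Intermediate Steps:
j = 693 (j = (48 + (-39 + 24))*21 = (48 - 15)*21 = 33*21 = 693)
(-113 + l(13, 0))*j = (-113 + (4 - 1*0))*693 = (-113 + (4 + 0))*693 = (-113 + 4)*693 = -109*693 = -75537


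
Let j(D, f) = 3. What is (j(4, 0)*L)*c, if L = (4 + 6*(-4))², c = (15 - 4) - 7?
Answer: 4800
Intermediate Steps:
c = 4 (c = 11 - 7 = 4)
L = 400 (L = (4 - 24)² = (-20)² = 400)
(j(4, 0)*L)*c = (3*400)*4 = 1200*4 = 4800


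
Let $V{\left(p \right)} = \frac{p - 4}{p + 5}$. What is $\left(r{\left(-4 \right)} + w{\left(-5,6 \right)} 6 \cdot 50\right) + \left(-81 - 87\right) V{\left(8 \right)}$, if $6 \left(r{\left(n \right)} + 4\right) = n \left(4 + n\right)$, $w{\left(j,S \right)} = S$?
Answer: $\frac{22676}{13} \approx 1744.3$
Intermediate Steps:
$V{\left(p \right)} = \frac{-4 + p}{5 + p}$
$r{\left(n \right)} = -4 + \frac{n \left(4 + n\right)}{6}$
$\left(r{\left(-4 \right)} + w{\left(-5,6 \right)} 6 \cdot 50\right) + \left(-81 - 87\right) V{\left(8 \right)} = \left(\left(-4 + \frac{\left(-4\right)^{2}}{6} + \frac{2}{3} \left(-4\right)\right) + 6 \cdot 6 \cdot 50\right) + \left(-81 - 87\right) \frac{-4 + 8}{5 + 8} = \left(\left(-4 + \frac{1}{6} \cdot 16 - \frac{8}{3}\right) + 36 \cdot 50\right) - 168 \cdot \frac{1}{13} \cdot 4 = \left(\left(-4 + \frac{8}{3} - \frac{8}{3}\right) + 1800\right) - 168 \cdot \frac{1}{13} \cdot 4 = \left(-4 + 1800\right) - \frac{672}{13} = 1796 - \frac{672}{13} = \frac{22676}{13}$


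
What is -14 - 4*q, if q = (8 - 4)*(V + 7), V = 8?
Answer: -254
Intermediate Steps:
q = 60 (q = (8 - 4)*(8 + 7) = 4*15 = 60)
-14 - 4*q = -14 - 4*60 = -14 - 240 = -254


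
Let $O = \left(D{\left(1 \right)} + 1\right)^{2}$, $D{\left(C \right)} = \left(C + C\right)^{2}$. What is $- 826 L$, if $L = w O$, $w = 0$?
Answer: $0$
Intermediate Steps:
$D{\left(C \right)} = 4 C^{2}$ ($D{\left(C \right)} = \left(2 C\right)^{2} = 4 C^{2}$)
$O = 25$ ($O = \left(4 \cdot 1^{2} + 1\right)^{2} = \left(4 \cdot 1 + 1\right)^{2} = \left(4 + 1\right)^{2} = 5^{2} = 25$)
$L = 0$ ($L = 0 \cdot 25 = 0$)
$- 826 L = \left(-826\right) 0 = 0$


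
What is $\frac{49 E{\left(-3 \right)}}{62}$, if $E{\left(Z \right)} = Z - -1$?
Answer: $- \frac{49}{31} \approx -1.5806$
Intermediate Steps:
$E{\left(Z \right)} = 1 + Z$ ($E{\left(Z \right)} = Z + 1 = 1 + Z$)
$\frac{49 E{\left(-3 \right)}}{62} = \frac{49 \left(1 - 3\right)}{62} = 49 \left(-2\right) \frac{1}{62} = \left(-98\right) \frac{1}{62} = - \frac{49}{31}$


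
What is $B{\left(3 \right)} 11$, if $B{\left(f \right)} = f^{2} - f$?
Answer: $66$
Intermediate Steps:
$B{\left(3 \right)} 11 = 3 \left(-1 + 3\right) 11 = 3 \cdot 2 \cdot 11 = 6 \cdot 11 = 66$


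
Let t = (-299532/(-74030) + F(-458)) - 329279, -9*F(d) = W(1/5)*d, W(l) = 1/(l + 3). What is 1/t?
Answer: -2665080/877501711993 ≈ -3.0371e-6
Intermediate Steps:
W(l) = 1/(3 + l)
F(d) = -5*d/144 (F(d) = -d/(9*(3 + 1/5)) = -d/(9*16/5) = -5*d/144)
t = -877501711993/2665080 (t = (-299532/(-74030) - 5/144*(-458)) - 329279 = (-299532*(-1/74030) + 1145/72) - 329279 = (149766/37015 + 1145/72) - 329279 = 53165327/2665080 - 329279 = -877501711993/2665080 ≈ -3.2926e+5)
1/t = 1/(-877501711993/2665080) = -2665080/877501711993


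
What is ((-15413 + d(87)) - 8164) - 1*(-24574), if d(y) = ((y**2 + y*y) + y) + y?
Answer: 16309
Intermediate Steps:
d(y) = 2*y + 2*y**2 (d(y) = ((y**2 + y**2) + y) + y = (2*y**2 + y) + y = (y + 2*y**2) + y = 2*y + 2*y**2)
((-15413 + d(87)) - 8164) - 1*(-24574) = ((-15413 + 2*87*(1 + 87)) - 8164) - 1*(-24574) = ((-15413 + 2*87*88) - 8164) + 24574 = ((-15413 + 15312) - 8164) + 24574 = (-101 - 8164) + 24574 = -8265 + 24574 = 16309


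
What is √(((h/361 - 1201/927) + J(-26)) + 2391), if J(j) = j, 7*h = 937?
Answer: √3992836539797/41097 ≈ 48.622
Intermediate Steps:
h = 937/7 (h = (⅐)*937 = 937/7 ≈ 133.86)
√(((h/361 - 1201/927) + J(-26)) + 2391) = √((((937/7)/361 - 1201/927) - 26) + 2391) = √((((937/7)*(1/361) - 1201*1/927) - 26) + 2391) = √(((937/2527 - 1201/927) - 26) + 2391) = √((-2166328/2342529 - 26) + 2391) = √(-63072082/2342529 + 2391) = √(5537914757/2342529) = √3992836539797/41097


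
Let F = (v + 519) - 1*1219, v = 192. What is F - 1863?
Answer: -2371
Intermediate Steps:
F = -508 (F = (192 + 519) - 1*1219 = 711 - 1219 = -508)
F - 1863 = -508 - 1863 = -2371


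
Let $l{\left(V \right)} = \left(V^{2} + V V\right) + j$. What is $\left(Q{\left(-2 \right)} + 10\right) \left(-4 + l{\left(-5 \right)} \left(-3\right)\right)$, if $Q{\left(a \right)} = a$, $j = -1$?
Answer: $-1208$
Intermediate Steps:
$l{\left(V \right)} = -1 + 2 V^{2}$ ($l{\left(V \right)} = \left(V^{2} + V V\right) - 1 = \left(V^{2} + V^{2}\right) - 1 = 2 V^{2} - 1 = -1 + 2 V^{2}$)
$\left(Q{\left(-2 \right)} + 10\right) \left(-4 + l{\left(-5 \right)} \left(-3\right)\right) = \left(-2 + 10\right) \left(-4 + \left(-1 + 2 \left(-5\right)^{2}\right) \left(-3\right)\right) = 8 \left(-4 + \left(-1 + 2 \cdot 25\right) \left(-3\right)\right) = 8 \left(-4 + \left(-1 + 50\right) \left(-3\right)\right) = 8 \left(-4 + 49 \left(-3\right)\right) = 8 \left(-4 - 147\right) = 8 \left(-151\right) = -1208$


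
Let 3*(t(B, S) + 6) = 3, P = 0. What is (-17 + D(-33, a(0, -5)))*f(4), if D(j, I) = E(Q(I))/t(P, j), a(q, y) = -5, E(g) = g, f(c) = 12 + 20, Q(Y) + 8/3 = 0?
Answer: -7904/15 ≈ -526.93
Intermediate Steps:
t(B, S) = -5 (t(B, S) = -6 + (⅓)*3 = -6 + 1 = -5)
Q(Y) = -8/3 (Q(Y) = -8/3 + 0 = -8/3)
f(c) = 32
D(j, I) = 8/15 (D(j, I) = -8/3/(-5) = -8/3*(-⅕) = 8/15)
(-17 + D(-33, a(0, -5)))*f(4) = (-17 + 8/15)*32 = -247/15*32 = -7904/15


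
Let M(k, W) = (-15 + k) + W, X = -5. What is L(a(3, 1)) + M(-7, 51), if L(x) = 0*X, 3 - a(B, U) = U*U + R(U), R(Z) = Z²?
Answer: 29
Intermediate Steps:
a(B, U) = 3 - 2*U² (a(B, U) = 3 - (U*U + U²) = 3 - (U² + U²) = 3 - 2*U²)
L(x) = 0 (L(x) = 0*(-5) = 0)
M(k, W) = -15 + W + k
L(a(3, 1)) + M(-7, 51) = 0 + (-15 + 51 - 7) = 0 + 29 = 29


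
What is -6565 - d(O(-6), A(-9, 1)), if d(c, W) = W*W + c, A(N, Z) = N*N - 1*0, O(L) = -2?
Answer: -13124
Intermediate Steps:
A(N, Z) = N**2 (A(N, Z) = N**2 + 0 = N**2)
d(c, W) = c + W**2 (d(c, W) = W**2 + c = c + W**2)
-6565 - d(O(-6), A(-9, 1)) = -6565 - (-2 + ((-9)**2)**2) = -6565 - (-2 + 81**2) = -6565 - (-2 + 6561) = -6565 - 1*6559 = -6565 - 6559 = -13124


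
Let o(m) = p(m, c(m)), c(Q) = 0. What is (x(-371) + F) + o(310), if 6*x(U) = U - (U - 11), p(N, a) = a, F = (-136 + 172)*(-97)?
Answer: -20941/6 ≈ -3490.2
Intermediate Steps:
F = -3492 (F = 36*(-97) = -3492)
o(m) = 0
x(U) = 11/6 (x(U) = (U - (U - 11))/6 = (U - (-11 + U))/6 = (U + (11 - U))/6 = (1/6)*11 = 11/6)
(x(-371) + F) + o(310) = (11/6 - 3492) + 0 = -20941/6 + 0 = -20941/6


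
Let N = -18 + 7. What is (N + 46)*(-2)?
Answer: -70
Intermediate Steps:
N = -11
(N + 46)*(-2) = (-11 + 46)*(-2) = 35*(-2) = -70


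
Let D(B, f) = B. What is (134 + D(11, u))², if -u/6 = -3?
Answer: 21025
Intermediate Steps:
u = 18 (u = -6*(-3) = 18)
(134 + D(11, u))² = (134 + 11)² = 145² = 21025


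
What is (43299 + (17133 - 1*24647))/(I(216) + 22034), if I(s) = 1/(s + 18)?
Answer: 8373690/5155957 ≈ 1.6241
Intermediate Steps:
I(s) = 1/(18 + s)
(43299 + (17133 - 1*24647))/(I(216) + 22034) = (43299 + (17133 - 1*24647))/(1/(18 + 216) + 22034) = (43299 + (17133 - 24647))/(1/234 + 22034) = (43299 - 7514)/(1/234 + 22034) = 35785/(5155957/234) = 35785*(234/5155957) = 8373690/5155957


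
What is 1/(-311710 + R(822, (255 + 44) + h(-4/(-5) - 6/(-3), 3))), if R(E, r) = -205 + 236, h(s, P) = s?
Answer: -1/311679 ≈ -3.2084e-6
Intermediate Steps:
R(E, r) = 31
1/(-311710 + R(822, (255 + 44) + h(-4/(-5) - 6/(-3), 3))) = 1/(-311710 + 31) = 1/(-311679) = -1/311679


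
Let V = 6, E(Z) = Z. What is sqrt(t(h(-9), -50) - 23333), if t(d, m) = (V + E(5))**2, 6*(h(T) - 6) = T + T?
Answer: 2*I*sqrt(5803) ≈ 152.35*I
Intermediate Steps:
h(T) = 6 + T/3 (h(T) = 6 + (T + T)/6 = 6 + (2*T)/6 = 6 + T/3)
t(d, m) = 121 (t(d, m) = (6 + 5)**2 = 11**2 = 121)
sqrt(t(h(-9), -50) - 23333) = sqrt(121 - 23333) = sqrt(-23212) = 2*I*sqrt(5803)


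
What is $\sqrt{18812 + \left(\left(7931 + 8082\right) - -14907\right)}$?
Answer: $2 \sqrt{12433} \approx 223.01$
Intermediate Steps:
$\sqrt{18812 + \left(\left(7931 + 8082\right) - -14907\right)} = \sqrt{18812 + \left(16013 + 14907\right)} = \sqrt{18812 + 30920} = \sqrt{49732} = 2 \sqrt{12433}$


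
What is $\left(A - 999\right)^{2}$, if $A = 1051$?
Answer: $2704$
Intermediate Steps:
$\left(A - 999\right)^{2} = \left(1051 - 999\right)^{2} = 52^{2} = 2704$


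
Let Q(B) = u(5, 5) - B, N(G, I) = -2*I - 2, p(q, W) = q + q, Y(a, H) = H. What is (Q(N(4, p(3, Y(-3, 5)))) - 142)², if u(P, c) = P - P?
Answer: 16384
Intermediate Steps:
p(q, W) = 2*q
N(G, I) = -2 - 2*I
u(P, c) = 0
Q(B) = -B (Q(B) = 0 - B = -B)
(Q(N(4, p(3, Y(-3, 5)))) - 142)² = (-(-2 - 4*3) - 142)² = (-(-2 - 2*6) - 142)² = (-(-2 - 12) - 142)² = (-1*(-14) - 142)² = (14 - 142)² = (-128)² = 16384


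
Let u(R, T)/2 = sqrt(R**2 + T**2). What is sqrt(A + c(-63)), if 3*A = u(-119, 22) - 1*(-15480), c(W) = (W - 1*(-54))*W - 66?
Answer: sqrt(50949 + 6*sqrt(14645))/3 ≈ 75.774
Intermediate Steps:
u(R, T) = 2*sqrt(R**2 + T**2)
c(W) = -66 + W*(54 + W) (c(W) = (W + 54)*W - 66 = (54 + W)*W - 66 = W*(54 + W) - 66 = -66 + W*(54 + W))
A = 5160 + 2*sqrt(14645)/3 (A = (2*sqrt((-119)**2 + 22**2) - 1*(-15480))/3 = (2*sqrt(14161 + 484) + 15480)/3 = (2*sqrt(14645) + 15480)/3 = (15480 + 2*sqrt(14645))/3 = 5160 + 2*sqrt(14645)/3 ≈ 5240.7)
sqrt(A + c(-63)) = sqrt((5160 + 2*sqrt(14645)/3) + (-66 + (-63)**2 + 54*(-63))) = sqrt((5160 + 2*sqrt(14645)/3) + (-66 + 3969 - 3402)) = sqrt((5160 + 2*sqrt(14645)/3) + 501) = sqrt(5661 + 2*sqrt(14645)/3)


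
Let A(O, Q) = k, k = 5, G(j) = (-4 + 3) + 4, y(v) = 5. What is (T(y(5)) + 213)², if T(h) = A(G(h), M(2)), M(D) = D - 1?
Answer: 47524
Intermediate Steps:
G(j) = 3 (G(j) = -1 + 4 = 3)
M(D) = -1 + D
A(O, Q) = 5
T(h) = 5
(T(y(5)) + 213)² = (5 + 213)² = 218² = 47524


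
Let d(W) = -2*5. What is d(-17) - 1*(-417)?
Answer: 407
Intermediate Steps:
d(W) = -10
d(-17) - 1*(-417) = -10 - 1*(-417) = -10 + 417 = 407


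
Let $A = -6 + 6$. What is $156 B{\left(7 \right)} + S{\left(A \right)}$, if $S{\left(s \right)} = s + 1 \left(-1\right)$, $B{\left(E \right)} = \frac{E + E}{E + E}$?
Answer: $155$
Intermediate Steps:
$B{\left(E \right)} = 1$ ($B{\left(E \right)} = \frac{2 E}{2 E} = 2 E \frac{1}{2 E} = 1$)
$A = 0$
$S{\left(s \right)} = -1 + s$ ($S{\left(s \right)} = s - 1 = -1 + s$)
$156 B{\left(7 \right)} + S{\left(A \right)} = 156 \cdot 1 + \left(-1 + 0\right) = 156 - 1 = 155$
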